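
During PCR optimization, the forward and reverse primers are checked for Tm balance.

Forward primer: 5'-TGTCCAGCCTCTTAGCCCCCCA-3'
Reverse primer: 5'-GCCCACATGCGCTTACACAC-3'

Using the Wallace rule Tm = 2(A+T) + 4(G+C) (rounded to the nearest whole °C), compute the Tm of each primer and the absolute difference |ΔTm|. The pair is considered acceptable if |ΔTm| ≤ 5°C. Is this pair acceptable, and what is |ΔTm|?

|ΔTm| = 8°C; the pair is not acceptable.

Forward: A=3 T=5 G=3 C=11 → Tm = 2·8 + 4·14 = 72°C.
Reverse: A=5 T=3 G=3 C=9 → Tm = 2·8 + 4·12 = 64°C.
|ΔTm| = |72 − 64| = 8°C, > 5°C.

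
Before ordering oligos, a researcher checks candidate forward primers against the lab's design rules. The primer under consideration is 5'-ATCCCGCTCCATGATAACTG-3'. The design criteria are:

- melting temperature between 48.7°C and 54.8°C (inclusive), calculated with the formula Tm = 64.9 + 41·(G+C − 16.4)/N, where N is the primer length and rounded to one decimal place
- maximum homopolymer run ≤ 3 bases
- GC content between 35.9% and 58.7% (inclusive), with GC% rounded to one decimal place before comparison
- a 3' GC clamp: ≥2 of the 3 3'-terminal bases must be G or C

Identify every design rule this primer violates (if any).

Meets all criteria.

Base counts: A=5, T=5, G=3, C=7 (length 20).
Tm: Tm = 64.9 + 41·(10 − 16.4)/20 = 51.8°C ✓
homopolymer run: longest run = 3 ✓
GC content: GC 10/20 = 50.0% ✓
GC clamp: 3' end CTG has 2 G/C ✓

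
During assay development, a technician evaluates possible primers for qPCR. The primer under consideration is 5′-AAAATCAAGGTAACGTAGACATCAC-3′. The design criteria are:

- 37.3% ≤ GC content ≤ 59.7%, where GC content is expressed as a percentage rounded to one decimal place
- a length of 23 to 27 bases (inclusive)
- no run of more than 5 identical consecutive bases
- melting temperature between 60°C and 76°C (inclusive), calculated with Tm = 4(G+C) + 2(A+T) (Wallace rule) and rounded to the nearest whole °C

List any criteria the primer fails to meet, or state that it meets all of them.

Fails: GC content.

Base counts: A=12, T=4, G=4, C=5 (length 25).
GC content: GC 9/25 = 36.0%, outside 37.3–59.7% ✗
length: length 25 ✓
homopolymer run: longest run = 4 ✓
Tm: Tm = 2·16 + 4·9 = 68°C ✓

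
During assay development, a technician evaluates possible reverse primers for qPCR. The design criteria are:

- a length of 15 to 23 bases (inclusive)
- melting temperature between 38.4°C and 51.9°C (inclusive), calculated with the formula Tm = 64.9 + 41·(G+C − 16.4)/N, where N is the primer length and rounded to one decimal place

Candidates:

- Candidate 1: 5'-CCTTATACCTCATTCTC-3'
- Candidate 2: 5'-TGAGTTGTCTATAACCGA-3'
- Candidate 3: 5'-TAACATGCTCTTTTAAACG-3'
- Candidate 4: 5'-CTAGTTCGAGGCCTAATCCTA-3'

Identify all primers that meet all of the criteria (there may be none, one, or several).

Candidate 1 (17 nt, A=3 T=7 G=0 C=7): length 17 ✓; Tm = 64.9 + 41·(7 − 16.4)/17 = 42.2°C ✓ — passes.
Candidate 2 (18 nt, A=5 T=6 G=4 C=3): length 18 ✓; Tm = 64.9 + 41·(7 − 16.4)/18 = 43.5°C ✓ — passes.
Candidate 3 (19 nt, A=6 T=7 G=2 C=4): length 19 ✓; Tm = 64.9 + 41·(6 − 16.4)/19 = 42.5°C ✓ — passes.
Candidate 4 (21 nt, A=5 T=6 G=4 C=6): length 21 ✓; Tm = 64.9 + 41·(10 − 16.4)/21 = 52.4°C, outside 38.4–51.9°C ✗ — fails.

Candidate 1, Candidate 2 and Candidate 3.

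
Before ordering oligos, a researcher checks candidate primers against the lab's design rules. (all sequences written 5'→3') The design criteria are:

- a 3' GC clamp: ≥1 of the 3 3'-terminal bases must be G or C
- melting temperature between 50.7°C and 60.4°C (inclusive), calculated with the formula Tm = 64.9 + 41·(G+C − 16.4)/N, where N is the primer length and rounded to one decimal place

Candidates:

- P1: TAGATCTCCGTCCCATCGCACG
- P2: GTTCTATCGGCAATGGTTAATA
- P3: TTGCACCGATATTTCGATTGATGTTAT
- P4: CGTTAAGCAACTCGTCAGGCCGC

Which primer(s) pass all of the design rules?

P1 only.

P1 (22 nt, A=4 T=5 G=4 C=9): 3' end ACG has 2 G/C ✓; Tm = 64.9 + 41·(13 − 16.4)/22 = 58.6°C ✓ — passes.
P2 (22 nt, A=6 T=8 G=5 C=3): 3' end ATA has 0 G/C, need ≥1 ✗; Tm = 64.9 + 41·(8 − 16.4)/22 = 49.2°C, outside 50.7–60.4°C ✗ — fails.
P3 (27 nt, A=6 T=12 G=5 C=4): 3' end TAT has 0 G/C, need ≥1 ✗; Tm = 64.9 + 41·(9 − 16.4)/27 = 53.7°C ✓ — fails.
P4 (23 nt, A=5 T=4 G=6 C=8): 3' end CGC has 3 G/C ✓; Tm = 64.9 + 41·(14 − 16.4)/23 = 60.6°C, outside 50.7–60.4°C ✗ — fails.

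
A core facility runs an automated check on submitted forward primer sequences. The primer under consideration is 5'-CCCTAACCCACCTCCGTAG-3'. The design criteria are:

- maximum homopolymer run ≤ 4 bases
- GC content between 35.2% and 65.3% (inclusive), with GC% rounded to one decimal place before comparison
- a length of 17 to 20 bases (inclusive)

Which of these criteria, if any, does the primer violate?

Meets all criteria.

Base counts: A=4, T=3, G=2, C=10 (length 19).
homopolymer run: longest run = 3 ✓
GC content: GC 12/19 = 63.2% ✓
length: length 19 ✓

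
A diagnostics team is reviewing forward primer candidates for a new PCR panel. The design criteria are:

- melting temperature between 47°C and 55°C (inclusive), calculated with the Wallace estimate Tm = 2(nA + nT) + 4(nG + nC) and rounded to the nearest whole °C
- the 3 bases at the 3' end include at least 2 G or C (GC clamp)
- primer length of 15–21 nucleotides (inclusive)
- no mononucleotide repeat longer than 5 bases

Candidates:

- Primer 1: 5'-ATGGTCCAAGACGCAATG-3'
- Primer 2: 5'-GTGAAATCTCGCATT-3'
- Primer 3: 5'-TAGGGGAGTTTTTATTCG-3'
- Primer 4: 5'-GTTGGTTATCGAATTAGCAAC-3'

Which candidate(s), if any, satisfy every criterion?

Primer 1 (18 nt, A=6 T=3 G=5 C=4): Tm = 2·9 + 4·9 = 54°C ✓; 3' end ATG has 1 G/C, need ≥2 ✗; length 18 ✓; longest run = 2 ✓ — fails.
Primer 2 (15 nt, A=4 T=5 G=3 C=3): Tm = 2·9 + 4·6 = 42°C, outside 47–55°C ✗; 3' end ATT has 0 G/C, need ≥2 ✗; length 15 ✓; longest run = 3 ✓ — fails.
Primer 3 (18 nt, A=3 T=8 G=6 C=1): Tm = 2·11 + 4·7 = 50°C ✓; 3' end TCG has 2 G/C ✓; length 18 ✓; longest run = 5 ✓ — passes.
Primer 4 (21 nt, A=6 T=7 G=5 C=3): Tm = 2·13 + 4·8 = 58°C, outside 47–55°C ✗; 3' end AAC has 1 G/C, need ≥2 ✗; length 21 ✓; longest run = 2 ✓ — fails.

Primer 3 only.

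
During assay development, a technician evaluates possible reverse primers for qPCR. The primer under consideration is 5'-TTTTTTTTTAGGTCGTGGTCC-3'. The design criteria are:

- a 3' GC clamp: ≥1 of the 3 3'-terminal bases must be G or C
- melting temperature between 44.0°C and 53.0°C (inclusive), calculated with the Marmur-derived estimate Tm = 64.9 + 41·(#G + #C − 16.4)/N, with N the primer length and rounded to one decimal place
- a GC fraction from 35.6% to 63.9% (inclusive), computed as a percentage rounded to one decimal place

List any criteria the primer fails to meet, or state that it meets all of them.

Meets all criteria.

Base counts: A=1, T=12, G=5, C=3 (length 21).
GC clamp: 3' end TCC has 2 G/C ✓
Tm: Tm = 64.9 + 41·(8 − 16.4)/21 = 48.5°C ✓
GC content: GC 8/21 = 38.1% ✓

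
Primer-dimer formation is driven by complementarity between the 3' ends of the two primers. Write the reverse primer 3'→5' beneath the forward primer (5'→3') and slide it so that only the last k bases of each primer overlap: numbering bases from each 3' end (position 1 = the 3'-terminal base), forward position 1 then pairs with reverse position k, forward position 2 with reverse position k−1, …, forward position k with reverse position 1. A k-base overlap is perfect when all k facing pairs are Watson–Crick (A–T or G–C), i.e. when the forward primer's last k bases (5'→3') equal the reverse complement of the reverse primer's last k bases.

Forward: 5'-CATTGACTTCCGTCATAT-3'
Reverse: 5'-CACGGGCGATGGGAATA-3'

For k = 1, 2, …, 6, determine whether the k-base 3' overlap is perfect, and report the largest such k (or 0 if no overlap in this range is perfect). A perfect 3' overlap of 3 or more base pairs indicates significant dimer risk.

Longest perfect overlap: 3 complementary base pairs; significant dimer risk (threshold 3).

Last 6 bases (5'→3') — forward …TCATAT, reverse …GGAATA.
Reverse complement of the reverse primer's last 6 bases: TATTCC; its first k bases are the reverse complement of the reverse primer's last k bases, so a perfect k-base overlap needs the forward primer's last k bases to equal them.
Comparing (forward last k vs required): k=1: T vs T ✓; k=2: AT vs TA ✗; k=3: TAT vs TAT ✓; k=4: ATAT vs TATT ✗; k=5: CATAT vs TATTC ✗; k=6: TCATAT vs TATTCC ✗.
Perfect overlaps at k = 1, 3; the largest is 3.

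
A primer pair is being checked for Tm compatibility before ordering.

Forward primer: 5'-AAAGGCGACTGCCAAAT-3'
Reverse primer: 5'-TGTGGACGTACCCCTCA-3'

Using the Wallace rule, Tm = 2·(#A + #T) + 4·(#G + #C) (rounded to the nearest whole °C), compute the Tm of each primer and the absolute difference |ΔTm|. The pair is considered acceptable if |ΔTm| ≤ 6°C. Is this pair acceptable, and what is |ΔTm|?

|ΔTm| = 4°C; the pair is acceptable.

Forward: A=7 T=2 G=4 C=4 → Tm = 2·9 + 4·8 = 50°C.
Reverse: A=3 T=4 G=4 C=6 → Tm = 2·7 + 4·10 = 54°C.
|ΔTm| = |50 − 54| = 4°C, ≤ 6°C.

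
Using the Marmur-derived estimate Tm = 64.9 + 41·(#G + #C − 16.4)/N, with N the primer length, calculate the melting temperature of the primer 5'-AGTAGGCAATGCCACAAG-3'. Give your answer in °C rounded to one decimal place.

48.0°C

Base counts: A=7, T=2, G=5, C=4; G+C = 9, N = 18.
Tm = 64.9 + 41·(9 − 16.4)/18 = 64.9 + -303.40/18 = 48.0°C.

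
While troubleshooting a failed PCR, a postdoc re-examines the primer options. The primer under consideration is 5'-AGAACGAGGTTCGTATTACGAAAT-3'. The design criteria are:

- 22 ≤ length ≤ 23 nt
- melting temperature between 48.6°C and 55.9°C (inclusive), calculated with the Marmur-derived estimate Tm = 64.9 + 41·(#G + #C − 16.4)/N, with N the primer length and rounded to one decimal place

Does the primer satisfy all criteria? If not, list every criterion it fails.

Fails: length.

Base counts: A=9, T=6, G=6, C=3 (length 24).
length: length 24, outside 22–23 ✗
Tm: Tm = 64.9 + 41·(9 − 16.4)/24 = 52.3°C ✓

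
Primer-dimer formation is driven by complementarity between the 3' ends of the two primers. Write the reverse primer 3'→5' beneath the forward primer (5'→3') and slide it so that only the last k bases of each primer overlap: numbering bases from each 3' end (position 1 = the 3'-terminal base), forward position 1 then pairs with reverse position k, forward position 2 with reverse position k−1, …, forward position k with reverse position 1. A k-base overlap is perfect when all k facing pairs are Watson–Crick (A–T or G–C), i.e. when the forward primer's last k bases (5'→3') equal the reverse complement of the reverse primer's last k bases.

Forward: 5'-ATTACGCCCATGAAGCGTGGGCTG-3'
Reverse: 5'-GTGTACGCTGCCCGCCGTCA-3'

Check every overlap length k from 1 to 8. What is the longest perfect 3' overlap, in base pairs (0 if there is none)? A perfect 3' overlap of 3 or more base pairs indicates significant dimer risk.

Longest perfect overlap: 2 complementary base pairs; below the dimer-risk threshold (threshold 3).

Last 8 bases (5'→3') — forward …GTGGGCTG, reverse …CGCCGTCA.
Reverse complement of the reverse primer's last 8 bases: TGACGGCG; its first k bases are the reverse complement of the reverse primer's last k bases, so a perfect k-base overlap needs the forward primer's last k bases to equal them.
Comparing (forward last k vs required): k=1: G vs T ✗; k=2: TG vs TG ✓; k=3: CTG vs TGA ✗; k=4: GCTG vs TGAC ✗; k=5: GGCTG vs TGACG ✗; k=6: GGGCTG vs TGACGG ✗; k=7: TGGGCTG vs TGACGGC ✗; k=8: GTGGGCTG vs TGACGGCG ✗.
Only k = 2 is perfect, so the longest perfect 3' overlap is 2.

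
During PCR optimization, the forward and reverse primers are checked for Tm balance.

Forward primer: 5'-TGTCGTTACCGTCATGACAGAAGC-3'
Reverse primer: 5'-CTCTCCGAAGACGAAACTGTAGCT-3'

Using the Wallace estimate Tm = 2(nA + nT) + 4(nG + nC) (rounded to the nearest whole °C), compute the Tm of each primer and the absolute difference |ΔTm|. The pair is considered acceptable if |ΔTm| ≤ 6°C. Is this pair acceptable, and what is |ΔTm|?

|ΔTm| = 0°C; the pair is acceptable.

Forward: A=6 T=6 G=6 C=6 → Tm = 2·12 + 4·12 = 72°C.
Reverse: A=7 T=5 G=5 C=7 → Tm = 2·12 + 4·12 = 72°C.
|ΔTm| = |72 − 72| = 0°C, ≤ 6°C.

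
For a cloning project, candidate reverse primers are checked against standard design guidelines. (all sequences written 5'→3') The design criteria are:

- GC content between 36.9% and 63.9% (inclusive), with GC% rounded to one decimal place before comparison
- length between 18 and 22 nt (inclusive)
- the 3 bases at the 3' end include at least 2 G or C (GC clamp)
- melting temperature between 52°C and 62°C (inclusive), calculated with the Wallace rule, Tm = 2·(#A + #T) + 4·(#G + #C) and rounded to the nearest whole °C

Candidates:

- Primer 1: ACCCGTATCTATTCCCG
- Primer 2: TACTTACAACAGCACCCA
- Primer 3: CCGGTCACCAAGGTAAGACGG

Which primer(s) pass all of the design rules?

Primer 2 only.

Primer 1 (17 nt, A=3 T=5 G=2 C=7): GC 9/17 = 52.9% ✓; length 17, outside 18–22 ✗; 3' end CCG has 3 G/C ✓; Tm = 2·8 + 4·9 = 52°C ✓ — fails.
Primer 2 (18 nt, A=7 T=3 G=1 C=7): GC 8/18 = 44.4% ✓; length 18 ✓; 3' end CCA has 2 G/C ✓; Tm = 2·10 + 4·8 = 52°C ✓ — passes.
Primer 3 (21 nt, A=6 T=2 G=7 C=6): GC 13/21 = 61.9% ✓; length 21 ✓; 3' end CGG has 3 G/C ✓; Tm = 2·8 + 4·13 = 68°C, outside 52–62°C ✗ — fails.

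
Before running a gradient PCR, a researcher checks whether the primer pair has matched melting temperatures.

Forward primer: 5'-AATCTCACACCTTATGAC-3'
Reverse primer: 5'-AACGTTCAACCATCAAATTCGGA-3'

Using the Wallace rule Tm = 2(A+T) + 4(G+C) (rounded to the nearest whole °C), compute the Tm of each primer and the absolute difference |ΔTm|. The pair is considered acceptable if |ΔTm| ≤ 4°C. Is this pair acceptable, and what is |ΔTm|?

|ΔTm| = 14°C; the pair is not acceptable.

Forward: A=6 T=5 G=1 C=6 → Tm = 2·11 + 4·7 = 50°C.
Reverse: A=9 T=5 G=3 C=6 → Tm = 2·14 + 4·9 = 64°C.
|ΔTm| = |50 − 64| = 14°C, > 4°C.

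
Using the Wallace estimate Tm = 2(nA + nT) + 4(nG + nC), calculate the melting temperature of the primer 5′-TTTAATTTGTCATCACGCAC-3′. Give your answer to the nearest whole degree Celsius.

54°C

Base counts: A=5, T=8, G=2, C=5 (length 20).
Tm = 2·(5+8) + 4·(2+5) = 2·13 + 4·7 = 26 + 28 = 54°C.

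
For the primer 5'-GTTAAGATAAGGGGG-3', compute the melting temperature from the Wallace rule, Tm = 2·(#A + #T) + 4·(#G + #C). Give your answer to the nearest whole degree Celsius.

Base counts: A=5, T=3, G=7, C=0 (length 15).
Tm = 2·(5+3) + 4·(7+0) = 2·8 + 4·7 = 16 + 28 = 44°C.

44°C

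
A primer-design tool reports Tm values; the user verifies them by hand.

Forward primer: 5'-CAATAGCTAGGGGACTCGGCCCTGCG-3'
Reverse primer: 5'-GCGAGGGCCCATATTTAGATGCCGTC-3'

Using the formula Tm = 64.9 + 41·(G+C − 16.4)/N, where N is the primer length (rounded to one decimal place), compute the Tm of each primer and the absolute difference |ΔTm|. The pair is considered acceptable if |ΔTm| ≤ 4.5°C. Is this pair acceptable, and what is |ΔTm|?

Forward: G+C = 17, N = 26 → Tm = 64.9 + 41·(17 − 16.4)/26 = 65.8°C.
Reverse: G+C = 15, N = 26 → Tm = 64.9 + 41·(15 − 16.4)/26 = 62.7°C.
|ΔTm| = |65.8 − 62.7| = 3.1°C, ≤ 4.5°C.

|ΔTm| = 3.1°C; the pair is acceptable.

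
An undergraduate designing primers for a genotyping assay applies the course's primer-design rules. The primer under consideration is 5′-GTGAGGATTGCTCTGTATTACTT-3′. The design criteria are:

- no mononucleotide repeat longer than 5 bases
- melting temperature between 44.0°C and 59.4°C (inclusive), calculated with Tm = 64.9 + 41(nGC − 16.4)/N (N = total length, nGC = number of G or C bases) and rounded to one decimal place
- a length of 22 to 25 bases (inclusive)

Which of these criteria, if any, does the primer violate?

Meets all criteria.

Base counts: A=4, T=10, G=6, C=3 (length 23).
homopolymer run: longest run = 2 ✓
Tm: Tm = 64.9 + 41·(9 − 16.4)/23 = 51.7°C ✓
length: length 23 ✓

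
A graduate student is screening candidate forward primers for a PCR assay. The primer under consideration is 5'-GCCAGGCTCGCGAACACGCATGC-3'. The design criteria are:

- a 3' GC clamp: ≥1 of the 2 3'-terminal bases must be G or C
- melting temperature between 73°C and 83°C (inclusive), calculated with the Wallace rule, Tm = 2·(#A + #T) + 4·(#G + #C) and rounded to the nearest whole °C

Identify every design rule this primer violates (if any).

Meets all criteria.

Base counts: A=5, T=2, G=7, C=9 (length 23).
GC clamp: 3' end GC has 2 G/C ✓
Tm: Tm = 2·7 + 4·16 = 78°C ✓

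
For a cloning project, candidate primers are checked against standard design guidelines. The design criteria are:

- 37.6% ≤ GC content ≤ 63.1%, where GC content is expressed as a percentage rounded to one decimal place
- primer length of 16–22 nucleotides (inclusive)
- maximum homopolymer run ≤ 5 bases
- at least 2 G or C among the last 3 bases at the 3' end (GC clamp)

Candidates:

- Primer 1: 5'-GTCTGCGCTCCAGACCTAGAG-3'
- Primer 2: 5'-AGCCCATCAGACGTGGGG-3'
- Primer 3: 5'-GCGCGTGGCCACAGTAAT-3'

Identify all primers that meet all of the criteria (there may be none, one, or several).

Primer 1 only.

Primer 1 (21 nt, A=4 T=4 G=6 C=7): GC 13/21 = 61.9% ✓; length 21 ✓; longest run = 2 ✓; 3' end GAG has 2 G/C ✓ — passes.
Primer 2 (18 nt, A=4 T=2 G=7 C=5): GC 12/18 = 66.7%, outside 37.6–63.1% ✗; length 18 ✓; longest run = 4 ✓; 3' end GGG has 3 G/C ✓ — fails.
Primer 3 (18 nt, A=4 T=3 G=6 C=5): GC 11/18 = 61.1% ✓; length 18 ✓; longest run = 2 ✓; 3' end AAT has 0 G/C, need ≥2 ✗ — fails.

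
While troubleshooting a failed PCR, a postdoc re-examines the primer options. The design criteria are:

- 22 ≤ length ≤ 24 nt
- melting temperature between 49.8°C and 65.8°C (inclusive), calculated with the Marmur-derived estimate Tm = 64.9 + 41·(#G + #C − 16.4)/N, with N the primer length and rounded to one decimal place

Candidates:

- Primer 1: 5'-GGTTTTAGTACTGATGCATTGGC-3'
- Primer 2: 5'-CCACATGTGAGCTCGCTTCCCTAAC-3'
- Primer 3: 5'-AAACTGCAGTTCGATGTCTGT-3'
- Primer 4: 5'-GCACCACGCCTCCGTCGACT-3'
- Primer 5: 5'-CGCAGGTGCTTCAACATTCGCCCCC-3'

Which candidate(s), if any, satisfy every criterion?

Primer 1 only.

Primer 1 (23 nt, A=4 T=9 G=7 C=3): length 23 ✓; Tm = 64.9 + 41·(10 − 16.4)/23 = 53.5°C ✓ — passes.
Primer 2 (25 nt, A=5 T=6 G=4 C=10): length 25, outside 22–24 ✗; Tm = 64.9 + 41·(14 − 16.4)/25 = 61.0°C ✓ — fails.
Primer 3 (21 nt, A=5 T=7 G=5 C=4): length 21, outside 22–24 ✗; Tm = 64.9 + 41·(9 − 16.4)/21 = 50.5°C ✓ — fails.
Primer 4 (20 nt, A=3 T=3 G=4 C=10): length 20, outside 22–24 ✗; Tm = 64.9 + 41·(14 − 16.4)/20 = 60.0°C ✓ — fails.
Primer 5 (25 nt, A=4 T=5 G=5 C=11): length 25, outside 22–24 ✗; Tm = 64.9 + 41·(16 − 16.4)/25 = 64.2°C ✓ — fails.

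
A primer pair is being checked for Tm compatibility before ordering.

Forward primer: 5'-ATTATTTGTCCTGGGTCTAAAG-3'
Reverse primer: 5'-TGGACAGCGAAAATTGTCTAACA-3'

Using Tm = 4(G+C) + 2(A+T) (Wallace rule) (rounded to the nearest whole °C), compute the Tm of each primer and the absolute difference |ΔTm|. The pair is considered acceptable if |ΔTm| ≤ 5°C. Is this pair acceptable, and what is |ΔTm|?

|ΔTm| = 4°C; the pair is acceptable.

Forward: A=5 T=9 G=5 C=3 → Tm = 2·14 + 4·8 = 60°C.
Reverse: A=9 T=5 G=5 C=4 → Tm = 2·14 + 4·9 = 64°C.
|ΔTm| = |60 − 64| = 4°C, ≤ 5°C.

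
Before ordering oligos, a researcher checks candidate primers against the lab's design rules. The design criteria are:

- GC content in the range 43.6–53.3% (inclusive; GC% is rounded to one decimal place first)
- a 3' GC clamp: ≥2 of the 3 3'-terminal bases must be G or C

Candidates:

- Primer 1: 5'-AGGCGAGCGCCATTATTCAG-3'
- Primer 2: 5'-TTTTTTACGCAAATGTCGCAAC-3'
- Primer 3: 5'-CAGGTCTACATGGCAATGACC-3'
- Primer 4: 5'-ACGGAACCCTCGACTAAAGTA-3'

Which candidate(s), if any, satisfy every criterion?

Primer 1 (20 nt, A=5 T=4 G=6 C=5): GC 11/20 = 55.0%, outside 43.6–53.3% ✗; 3' end CAG has 2 G/C ✓ — fails.
Primer 2 (22 nt, A=6 T=8 G=3 C=5): GC 8/22 = 36.4%, outside 43.6–53.3% ✗; 3' end AAC has 1 G/C, need ≥2 ✗ — fails.
Primer 3 (21 nt, A=6 T=4 G=5 C=6): GC 11/21 = 52.4% ✓; 3' end ACC has 2 G/C ✓ — passes.
Primer 4 (21 nt, A=8 T=3 G=4 C=6): GC 10/21 = 47.6% ✓; 3' end GTA has 1 G/C, need ≥2 ✗ — fails.

Primer 3 only.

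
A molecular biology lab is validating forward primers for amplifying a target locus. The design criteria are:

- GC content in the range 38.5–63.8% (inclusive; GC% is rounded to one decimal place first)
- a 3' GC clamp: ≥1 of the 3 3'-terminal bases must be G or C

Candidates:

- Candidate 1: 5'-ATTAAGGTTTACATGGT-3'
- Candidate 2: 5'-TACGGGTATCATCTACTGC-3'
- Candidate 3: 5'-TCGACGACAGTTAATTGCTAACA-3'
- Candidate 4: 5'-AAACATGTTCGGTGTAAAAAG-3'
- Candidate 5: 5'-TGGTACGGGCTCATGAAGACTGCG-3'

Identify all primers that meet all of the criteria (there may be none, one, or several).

Candidate 2, Candidate 3 and Candidate 5.

Candidate 1 (17 nt, A=5 T=7 G=4 C=1): GC 5/17 = 29.4%, outside 38.5–63.8% ✗; 3' end GGT has 2 G/C ✓ — fails.
Candidate 2 (19 nt, A=4 T=6 G=4 C=5): GC 9/19 = 47.4% ✓; 3' end TGC has 2 G/C ✓ — passes.
Candidate 3 (23 nt, A=8 T=6 G=4 C=5): GC 9/23 = 39.1% ✓; 3' end ACA has 1 G/C ✓ — passes.
Candidate 4 (21 nt, A=9 T=5 G=5 C=2): GC 7/21 = 33.3%, outside 38.5–63.8% ✗; 3' end AAG has 1 G/C ✓ — fails.
Candidate 5 (24 nt, A=5 T=5 G=9 C=5): GC 14/24 = 58.3% ✓; 3' end GCG has 3 G/C ✓ — passes.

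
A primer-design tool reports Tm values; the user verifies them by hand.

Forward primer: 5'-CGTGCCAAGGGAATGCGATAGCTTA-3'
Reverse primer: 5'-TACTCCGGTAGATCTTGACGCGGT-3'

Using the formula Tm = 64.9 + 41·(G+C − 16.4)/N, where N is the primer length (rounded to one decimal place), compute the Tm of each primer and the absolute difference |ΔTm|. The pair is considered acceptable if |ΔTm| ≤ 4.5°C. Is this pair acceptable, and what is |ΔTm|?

|ΔTm| = 0.2°C; the pair is acceptable.

Forward: G+C = 13, N = 25 → Tm = 64.9 + 41·(13 − 16.4)/25 = 59.3°C.
Reverse: G+C = 13, N = 24 → Tm = 64.9 + 41·(13 − 16.4)/24 = 59.1°C.
|ΔTm| = |59.3 − 59.1| = 0.2°C, ≤ 4.5°C.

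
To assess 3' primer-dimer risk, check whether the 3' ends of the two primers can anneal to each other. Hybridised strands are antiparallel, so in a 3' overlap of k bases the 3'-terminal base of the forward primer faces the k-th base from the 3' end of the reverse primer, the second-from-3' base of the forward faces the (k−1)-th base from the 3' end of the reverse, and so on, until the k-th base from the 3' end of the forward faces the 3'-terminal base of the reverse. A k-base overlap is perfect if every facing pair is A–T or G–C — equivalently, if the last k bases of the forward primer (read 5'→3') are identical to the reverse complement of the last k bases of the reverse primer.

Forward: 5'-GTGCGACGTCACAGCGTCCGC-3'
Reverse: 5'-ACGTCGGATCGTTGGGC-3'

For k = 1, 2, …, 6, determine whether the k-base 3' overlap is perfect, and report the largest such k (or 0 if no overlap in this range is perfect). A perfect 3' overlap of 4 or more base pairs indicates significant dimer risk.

Longest perfect overlap: 2 complementary base pairs; below the dimer-risk threshold (threshold 4).

Last 6 bases (5'→3') — forward …GTCCGC, reverse …TTGGGC.
Reverse complement of the reverse primer's last 6 bases: GCCCAA; its first k bases are the reverse complement of the reverse primer's last k bases, so a perfect k-base overlap needs the forward primer's last k bases to equal them.
Comparing (forward last k vs required): k=1: C vs G ✗; k=2: GC vs GC ✓; k=3: CGC vs GCC ✗; k=4: CCGC vs GCCC ✗; k=5: TCCGC vs GCCCA ✗; k=6: GTCCGC vs GCCCAA ✗.
Only k = 2 is perfect, so the longest perfect 3' overlap is 2.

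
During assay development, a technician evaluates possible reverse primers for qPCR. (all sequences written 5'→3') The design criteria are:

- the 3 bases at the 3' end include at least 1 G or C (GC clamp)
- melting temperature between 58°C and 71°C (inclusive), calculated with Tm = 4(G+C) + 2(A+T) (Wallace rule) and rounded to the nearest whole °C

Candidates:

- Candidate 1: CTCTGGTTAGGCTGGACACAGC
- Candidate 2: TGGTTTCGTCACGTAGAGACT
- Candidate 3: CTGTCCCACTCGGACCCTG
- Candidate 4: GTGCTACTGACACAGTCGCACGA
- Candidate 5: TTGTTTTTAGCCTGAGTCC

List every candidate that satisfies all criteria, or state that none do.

Candidate 1, Candidate 2 and Candidate 3.

Candidate 1 (22 nt, A=4 T=5 G=7 C=6): 3' end AGC has 2 G/C ✓; Tm = 2·9 + 4·13 = 70°C ✓ — passes.
Candidate 2 (21 nt, A=4 T=7 G=6 C=4): 3' end ACT has 1 G/C ✓; Tm = 2·11 + 4·10 = 62°C ✓ — passes.
Candidate 3 (19 nt, A=2 T=4 G=4 C=9): 3' end CTG has 2 G/C ✓; Tm = 2·6 + 4·13 = 64°C ✓ — passes.
Candidate 4 (23 nt, A=6 T=4 G=6 C=7): 3' end CGA has 2 G/C ✓; Tm = 2·10 + 4·13 = 72°C, outside 58–71°C ✗ — fails.
Candidate 5 (19 nt, A=2 T=9 G=4 C=4): 3' end TCC has 2 G/C ✓; Tm = 2·11 + 4·8 = 54°C, outside 58–71°C ✗ — fails.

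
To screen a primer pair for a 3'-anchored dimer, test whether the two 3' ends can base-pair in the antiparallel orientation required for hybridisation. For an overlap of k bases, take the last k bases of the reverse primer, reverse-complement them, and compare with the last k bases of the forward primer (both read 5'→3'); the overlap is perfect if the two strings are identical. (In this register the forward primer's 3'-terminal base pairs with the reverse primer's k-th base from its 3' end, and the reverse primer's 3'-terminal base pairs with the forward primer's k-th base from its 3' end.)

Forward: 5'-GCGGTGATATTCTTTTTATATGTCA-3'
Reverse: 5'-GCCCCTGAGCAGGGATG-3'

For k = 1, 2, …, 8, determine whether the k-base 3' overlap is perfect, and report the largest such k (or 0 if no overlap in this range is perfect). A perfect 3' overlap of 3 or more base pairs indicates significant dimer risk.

Last 8 bases (5'→3') — forward …ATATGTCA, reverse …CAGGGATG.
Reverse complement of the reverse primer's last 8 bases: CATCCCTG; its first k bases are the reverse complement of the reverse primer's last k bases, so a perfect k-base overlap needs the forward primer's last k bases to equal them.
Comparing (forward last k vs required): k=1: A vs C ✗; k=2: CA vs CA ✓; k=3: TCA vs CAT ✗; k=4: GTCA vs CATC ✗; k=5: TGTCA vs CATCC ✗; k=6: ATGTCA vs CATCCC ✗; k=7: TATGTCA vs CATCCCT ✗; k=8: ATATGTCA vs CATCCCTG ✗.
Only k = 2 is perfect, so the longest perfect 3' overlap is 2.

Longest perfect overlap: 2 complementary base pairs; below the dimer-risk threshold (threshold 3).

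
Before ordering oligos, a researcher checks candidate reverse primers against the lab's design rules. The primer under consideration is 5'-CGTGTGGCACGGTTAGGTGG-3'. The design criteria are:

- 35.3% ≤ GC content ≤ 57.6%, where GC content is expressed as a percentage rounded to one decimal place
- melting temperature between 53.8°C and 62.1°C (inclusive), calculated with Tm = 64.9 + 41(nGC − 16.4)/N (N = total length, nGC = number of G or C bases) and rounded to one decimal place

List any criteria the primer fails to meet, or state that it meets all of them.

Fails: GC content.

Base counts: A=2, T=5, G=10, C=3 (length 20).
GC content: GC 13/20 = 65.0%, outside 35.3–57.6% ✗
Tm: Tm = 64.9 + 41·(13 − 16.4)/20 = 57.9°C ✓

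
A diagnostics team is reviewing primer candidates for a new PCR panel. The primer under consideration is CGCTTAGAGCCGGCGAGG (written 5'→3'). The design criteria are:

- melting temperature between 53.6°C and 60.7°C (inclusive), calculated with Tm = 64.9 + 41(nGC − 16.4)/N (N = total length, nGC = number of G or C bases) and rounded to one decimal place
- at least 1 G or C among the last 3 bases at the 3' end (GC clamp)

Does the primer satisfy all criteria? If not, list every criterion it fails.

Meets all criteria.

Base counts: A=3, T=2, G=8, C=5 (length 18).
Tm: Tm = 64.9 + 41·(13 − 16.4)/18 = 57.2°C ✓
GC clamp: 3' end AGG has 2 G/C ✓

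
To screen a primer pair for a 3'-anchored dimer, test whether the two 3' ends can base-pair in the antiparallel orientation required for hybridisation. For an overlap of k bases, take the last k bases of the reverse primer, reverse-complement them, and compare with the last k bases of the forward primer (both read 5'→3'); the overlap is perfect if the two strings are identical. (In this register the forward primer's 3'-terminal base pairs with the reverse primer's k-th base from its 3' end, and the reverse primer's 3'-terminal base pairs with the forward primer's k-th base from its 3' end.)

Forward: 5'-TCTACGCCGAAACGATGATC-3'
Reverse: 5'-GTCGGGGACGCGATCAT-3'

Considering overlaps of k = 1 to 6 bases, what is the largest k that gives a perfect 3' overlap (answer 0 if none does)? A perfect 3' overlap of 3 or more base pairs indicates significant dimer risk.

Last 6 bases (5'→3') — forward …ATGATC, reverse …GATCAT.
Reverse complement of the reverse primer's last 6 bases: ATGATC; its first k bases are the reverse complement of the reverse primer's last k bases, so a perfect k-base overlap needs the forward primer's last k bases to equal them.
Comparing (forward last k vs required): k=1: C vs A ✗; k=2: TC vs AT ✗; k=3: ATC vs ATG ✗; k=4: GATC vs ATGA ✗; k=5: TGATC vs ATGAT ✗; k=6: ATGATC vs ATGATC ✓.
Only k = 6 is perfect, so the longest perfect 3' overlap is 6.

Longest perfect overlap: 6 complementary base pairs; significant dimer risk (threshold 3).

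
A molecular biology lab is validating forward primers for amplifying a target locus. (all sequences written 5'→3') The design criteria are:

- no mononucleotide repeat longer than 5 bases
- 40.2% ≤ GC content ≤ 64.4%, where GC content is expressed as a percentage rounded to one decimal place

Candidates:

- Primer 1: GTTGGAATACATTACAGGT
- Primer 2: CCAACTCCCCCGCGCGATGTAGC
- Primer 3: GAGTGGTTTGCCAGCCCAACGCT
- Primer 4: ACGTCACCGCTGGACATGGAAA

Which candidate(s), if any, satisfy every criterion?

Primer 1 (19 nt, A=6 T=6 G=5 C=2): longest run = 2 ✓; GC 7/19 = 36.8%, outside 40.2–64.4% ✗ — fails.
Primer 2 (23 nt, A=4 T=3 G=5 C=11): longest run = 5 ✓; GC 16/23 = 69.6%, outside 40.2–64.4% ✗ — fails.
Primer 3 (23 nt, A=4 T=5 G=7 C=7): longest run = 3 ✓; GC 14/23 = 60.9% ✓ — passes.
Primer 4 (22 nt, A=7 T=3 G=6 C=6): longest run = 3 ✓; GC 12/22 = 54.5% ✓ — passes.

Primer 3 and Primer 4.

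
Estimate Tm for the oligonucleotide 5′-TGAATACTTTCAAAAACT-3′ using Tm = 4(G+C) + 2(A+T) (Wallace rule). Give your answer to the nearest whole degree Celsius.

44°C

Base counts: A=8, T=6, G=1, C=3 (length 18).
Tm = 2·(8+6) + 4·(1+3) = 2·14 + 4·4 = 28 + 16 = 44°C.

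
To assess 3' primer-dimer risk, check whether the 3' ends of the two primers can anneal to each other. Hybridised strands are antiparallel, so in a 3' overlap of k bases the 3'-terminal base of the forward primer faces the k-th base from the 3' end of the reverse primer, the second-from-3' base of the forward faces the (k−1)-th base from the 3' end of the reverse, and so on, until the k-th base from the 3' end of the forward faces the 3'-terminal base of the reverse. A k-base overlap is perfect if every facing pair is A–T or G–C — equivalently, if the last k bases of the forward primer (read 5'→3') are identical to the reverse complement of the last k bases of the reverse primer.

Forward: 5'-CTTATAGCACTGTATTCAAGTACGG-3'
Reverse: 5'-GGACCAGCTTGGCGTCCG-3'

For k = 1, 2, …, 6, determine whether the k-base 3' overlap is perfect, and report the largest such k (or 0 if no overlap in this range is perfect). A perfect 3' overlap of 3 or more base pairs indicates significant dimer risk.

Longest perfect overlap: 3 complementary base pairs; significant dimer risk (threshold 3).

Last 6 bases (5'→3') — forward …GTACGG, reverse …CGTCCG.
Reverse complement of the reverse primer's last 6 bases: CGGACG; its first k bases are the reverse complement of the reverse primer's last k bases, so a perfect k-base overlap needs the forward primer's last k bases to equal them.
Comparing (forward last k vs required): k=1: G vs C ✗; k=2: GG vs CG ✗; k=3: CGG vs CGG ✓; k=4: ACGG vs CGGA ✗; k=5: TACGG vs CGGAC ✗; k=6: GTACGG vs CGGACG ✗.
Only k = 3 is perfect, so the longest perfect 3' overlap is 3.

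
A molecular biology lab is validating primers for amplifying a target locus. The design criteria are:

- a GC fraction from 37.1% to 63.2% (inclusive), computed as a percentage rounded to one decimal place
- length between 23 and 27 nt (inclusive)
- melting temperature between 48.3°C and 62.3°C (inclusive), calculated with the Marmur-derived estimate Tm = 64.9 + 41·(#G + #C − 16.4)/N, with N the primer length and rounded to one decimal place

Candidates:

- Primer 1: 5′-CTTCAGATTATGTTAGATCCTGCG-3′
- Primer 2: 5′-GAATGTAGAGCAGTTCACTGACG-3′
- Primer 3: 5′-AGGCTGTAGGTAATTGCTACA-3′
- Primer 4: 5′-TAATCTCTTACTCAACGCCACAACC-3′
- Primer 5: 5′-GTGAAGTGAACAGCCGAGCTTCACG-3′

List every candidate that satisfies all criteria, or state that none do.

Primer 1 (24 nt, A=5 T=9 G=5 C=5): GC 10/24 = 41.7% ✓; length 24 ✓; Tm = 64.9 + 41·(10 − 16.4)/24 = 54.0°C ✓ — passes.
Primer 2 (23 nt, A=7 T=5 G=7 C=4): GC 11/23 = 47.8% ✓; length 23 ✓; Tm = 64.9 + 41·(11 − 16.4)/23 = 55.3°C ✓ — passes.
Primer 3 (21 nt, A=6 T=6 G=6 C=3): GC 9/21 = 42.9% ✓; length 21, outside 23–27 ✗; Tm = 64.9 + 41·(9 − 16.4)/21 = 50.5°C ✓ — fails.
Primer 4 (25 nt, A=8 T=6 G=1 C=10): GC 11/25 = 44.0% ✓; length 25 ✓; Tm = 64.9 + 41·(11 − 16.4)/25 = 56.0°C ✓ — passes.
Primer 5 (25 nt, A=7 T=4 G=8 C=6): GC 14/25 = 56.0% ✓; length 25 ✓; Tm = 64.9 + 41·(14 − 16.4)/25 = 61.0°C ✓ — passes.

Primer 1, Primer 2, Primer 4 and Primer 5.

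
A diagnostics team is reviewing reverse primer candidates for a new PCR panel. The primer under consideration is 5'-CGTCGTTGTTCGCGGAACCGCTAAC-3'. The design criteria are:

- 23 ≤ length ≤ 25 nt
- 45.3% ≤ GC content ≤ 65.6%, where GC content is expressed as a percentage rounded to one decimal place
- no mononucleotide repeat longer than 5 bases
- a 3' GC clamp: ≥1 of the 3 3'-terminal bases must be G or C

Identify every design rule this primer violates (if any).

Base counts: A=4, T=6, G=7, C=8 (length 25).
length: length 25 ✓
GC content: GC 15/25 = 60.0% ✓
homopolymer run: longest run = 2 ✓
GC clamp: 3' end AAC has 1 G/C ✓

Meets all criteria.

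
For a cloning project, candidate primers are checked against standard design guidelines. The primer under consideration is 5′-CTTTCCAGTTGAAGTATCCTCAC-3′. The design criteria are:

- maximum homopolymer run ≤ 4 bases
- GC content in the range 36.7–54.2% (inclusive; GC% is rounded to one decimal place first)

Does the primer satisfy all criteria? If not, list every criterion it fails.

Meets all criteria.

Base counts: A=5, T=8, G=3, C=7 (length 23).
homopolymer run: longest run = 3 ✓
GC content: GC 10/23 = 43.5% ✓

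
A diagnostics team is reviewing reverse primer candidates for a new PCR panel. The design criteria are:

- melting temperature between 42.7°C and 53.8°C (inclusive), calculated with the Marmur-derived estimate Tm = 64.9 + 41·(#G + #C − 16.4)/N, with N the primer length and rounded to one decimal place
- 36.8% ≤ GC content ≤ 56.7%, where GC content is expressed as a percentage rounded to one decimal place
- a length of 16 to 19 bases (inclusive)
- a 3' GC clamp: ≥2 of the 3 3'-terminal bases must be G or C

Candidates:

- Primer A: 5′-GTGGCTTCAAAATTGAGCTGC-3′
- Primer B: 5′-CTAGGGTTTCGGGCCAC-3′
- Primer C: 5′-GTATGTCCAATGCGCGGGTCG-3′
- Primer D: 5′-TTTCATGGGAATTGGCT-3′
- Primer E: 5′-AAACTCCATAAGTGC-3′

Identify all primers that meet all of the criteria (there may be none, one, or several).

Primer A (21 nt, A=5 T=6 G=6 C=4): Tm = 64.9 + 41·(10 − 16.4)/21 = 52.4°C ✓; GC 10/21 = 47.6% ✓; length 21, outside 16–19 ✗; 3' end TGC has 2 G/C ✓ — fails.
Primer B (17 nt, A=2 T=4 G=6 C=5): Tm = 64.9 + 41·(11 − 16.4)/17 = 51.9°C ✓; GC 11/17 = 64.7%, outside 36.8–56.7% ✗; length 17 ✓; 3' end CAC has 2 G/C ✓ — fails.
Primer C (21 nt, A=3 T=5 G=8 C=5): Tm = 64.9 + 41·(13 − 16.4)/21 = 58.3°C, outside 42.7–53.8°C ✗; GC 13/21 = 61.9%, outside 36.8–56.7% ✗; length 21, outside 16–19 ✗; 3' end TCG has 2 G/C ✓ — fails.
Primer D (17 nt, A=3 T=7 G=5 C=2): Tm = 64.9 + 41·(7 − 16.4)/17 = 42.2°C, outside 42.7–53.8°C ✗; GC 7/17 = 41.2% ✓; length 17 ✓; 3' end GCT has 2 G/C ✓ — fails.
Primer E (15 nt, A=6 T=3 G=2 C=4): Tm = 64.9 + 41·(6 − 16.4)/15 = 36.5°C, outside 42.7–53.8°C ✗; GC 6/15 = 40.0% ✓; length 15, outside 16–19 ✗; 3' end TGC has 2 G/C ✓ — fails.

None of the candidates satisfy all criteria.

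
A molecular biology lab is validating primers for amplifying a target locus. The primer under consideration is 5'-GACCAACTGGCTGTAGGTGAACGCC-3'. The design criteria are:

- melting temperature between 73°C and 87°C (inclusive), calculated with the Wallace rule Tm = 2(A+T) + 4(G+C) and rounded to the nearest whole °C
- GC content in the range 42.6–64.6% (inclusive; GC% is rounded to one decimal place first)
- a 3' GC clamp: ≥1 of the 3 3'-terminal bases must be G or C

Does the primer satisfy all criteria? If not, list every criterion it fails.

Base counts: A=6, T=4, G=8, C=7 (length 25).
Tm: Tm = 2·10 + 4·15 = 80°C ✓
GC content: GC 15/25 = 60.0% ✓
GC clamp: 3' end GCC has 3 G/C ✓

Meets all criteria.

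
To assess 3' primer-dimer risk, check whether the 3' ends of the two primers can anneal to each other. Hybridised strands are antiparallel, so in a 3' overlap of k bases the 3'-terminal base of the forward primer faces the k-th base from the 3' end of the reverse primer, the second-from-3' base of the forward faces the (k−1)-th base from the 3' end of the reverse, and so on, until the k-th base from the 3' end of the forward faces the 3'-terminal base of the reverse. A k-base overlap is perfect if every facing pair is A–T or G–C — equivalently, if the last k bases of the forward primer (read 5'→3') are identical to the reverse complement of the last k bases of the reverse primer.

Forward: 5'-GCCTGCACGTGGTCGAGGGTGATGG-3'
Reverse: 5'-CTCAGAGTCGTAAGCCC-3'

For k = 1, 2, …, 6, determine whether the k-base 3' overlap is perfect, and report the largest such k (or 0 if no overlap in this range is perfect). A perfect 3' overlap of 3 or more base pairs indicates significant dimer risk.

Longest perfect overlap: 2 complementary base pairs; below the dimer-risk threshold (threshold 3).

Last 6 bases (5'→3') — forward …TGATGG, reverse …AAGCCC.
Reverse complement of the reverse primer's last 6 bases: GGGCTT; its first k bases are the reverse complement of the reverse primer's last k bases, so a perfect k-base overlap needs the forward primer's last k bases to equal them.
Comparing (forward last k vs required): k=1: G vs G ✓; k=2: GG vs GG ✓; k=3: TGG vs GGG ✗; k=4: ATGG vs GGGC ✗; k=5: GATGG vs GGGCT ✗; k=6: TGATGG vs GGGCTT ✗.
Perfect overlaps at k = 1, 2; the largest is 2.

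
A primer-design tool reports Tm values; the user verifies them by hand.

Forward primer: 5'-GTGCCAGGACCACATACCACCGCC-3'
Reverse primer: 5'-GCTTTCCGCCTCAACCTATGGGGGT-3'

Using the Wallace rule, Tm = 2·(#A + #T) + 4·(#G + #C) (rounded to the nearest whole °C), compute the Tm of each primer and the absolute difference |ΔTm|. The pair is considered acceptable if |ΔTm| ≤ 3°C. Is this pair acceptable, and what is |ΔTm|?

Forward: A=6 T=2 G=5 C=11 → Tm = 2·8 + 4·16 = 80°C.
Reverse: A=3 T=7 G=7 C=8 → Tm = 2·10 + 4·15 = 80°C.
|ΔTm| = |80 − 80| = 0°C, ≤ 3°C.

|ΔTm| = 0°C; the pair is acceptable.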